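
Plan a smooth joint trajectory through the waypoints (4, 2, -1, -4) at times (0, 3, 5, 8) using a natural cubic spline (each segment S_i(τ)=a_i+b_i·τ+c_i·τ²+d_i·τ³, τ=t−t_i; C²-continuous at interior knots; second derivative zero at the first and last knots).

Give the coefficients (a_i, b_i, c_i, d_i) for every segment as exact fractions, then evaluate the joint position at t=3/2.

  seg 0: a=4 b=-3/8 c=0 d=-7/216
  seg 1: a=2 b=-5/4 c=-7/24 d=1/12
  seg 2: a=-1 b=-17/12 c=5/24 d=-5/216
S(3/2) = 213/64

Δ: Δ0=-2/3, Δ1=-3/2, Δ2=-1
row 1: diag=10, rhs=-5; c'=1/5, d'=-1/2
row 2: denom=10−2·1/5=48/5; d'=(3−2·-1/2)/(48/5)=5/12
back: M2=5/12
back: M1=-1/2−1/5·5/12=-7/12
M: M0=0, M1=-7/12, M2=5/12, M3=0
seg 0: a=4, c=M0/2=0, d=(M1−M0)/(6·3)=-7/216, b=Δ0−h0·(2M0+M1)/6=-3/8
seg 1: a=2, c=M1/2=-7/24, d=(M2−M1)/(6·2)=1/12, b=Δ1−h1·(2M1+M2)/6=-5/4
seg 2: a=-1, c=M2/2=5/24, d=(M3−M2)/(6·3)=-5/216, b=Δ2−h2·(2M2+M3)/6=-17/12
t_q=3/2 → seg 0, τ=3/2; S=4+-3/8·τ+0·τ²+-7/216·τ³=213/64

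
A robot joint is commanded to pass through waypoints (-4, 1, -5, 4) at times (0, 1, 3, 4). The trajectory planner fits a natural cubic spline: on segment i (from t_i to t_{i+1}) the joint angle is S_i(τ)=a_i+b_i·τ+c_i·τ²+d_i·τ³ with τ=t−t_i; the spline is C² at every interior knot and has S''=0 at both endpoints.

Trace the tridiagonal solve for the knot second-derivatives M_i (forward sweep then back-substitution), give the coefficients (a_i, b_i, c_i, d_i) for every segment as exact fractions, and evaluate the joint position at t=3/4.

Δ: Δ0=5, Δ1=-3, Δ2=9
row 1: diag=6, rhs=-48; c'=1/3, d'=-8
row 2: denom=6−2·1/3=16/3; d'=(72−2·-8)/(16/3)=33/2
back: M2=33/2
back: M1=-8−1/3·33/2=-27/2
M: M0=0, M1=-27/2, M2=33/2, M3=0
seg 0: a=-4, c=M0/2=0, d=(M1−M0)/(6·1)=-9/4, b=Δ0−h0·(2M0+M1)/6=29/4
seg 1: a=1, c=M1/2=-27/4, d=(M2−M1)/(6·2)=5/2, b=Δ1−h1·(2M1+M2)/6=1/2
seg 2: a=-5, c=M2/2=33/4, d=(M3−M2)/(6·1)=-11/4, b=Δ2−h2·(2M2+M3)/6=7/2
t_q=3/4 → seg 0, τ=3/4; S=-4+29/4·τ+0·τ²+-9/4·τ³=125/256

  seg 0: a=-4 b=29/4 c=0 d=-9/4
  seg 1: a=1 b=1/2 c=-27/4 d=5/2
  seg 2: a=-5 b=7/2 c=33/4 d=-11/4
S(3/4) = 125/256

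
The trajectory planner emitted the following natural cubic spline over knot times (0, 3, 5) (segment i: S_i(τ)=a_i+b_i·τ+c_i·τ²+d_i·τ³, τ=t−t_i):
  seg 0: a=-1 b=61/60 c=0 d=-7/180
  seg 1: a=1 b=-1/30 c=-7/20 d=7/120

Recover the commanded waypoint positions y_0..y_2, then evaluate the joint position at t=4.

y_0=-1 y_1=1 y_2=0
S(4) = 27/40

y_0 = S_0(0) = a_0 = -1
y_1 = S_1(0) = a_1 = 1
y_2 = S_1(2) = 0
t_q=4 is in segment 1 (τ=1); S_1(τ)=27/40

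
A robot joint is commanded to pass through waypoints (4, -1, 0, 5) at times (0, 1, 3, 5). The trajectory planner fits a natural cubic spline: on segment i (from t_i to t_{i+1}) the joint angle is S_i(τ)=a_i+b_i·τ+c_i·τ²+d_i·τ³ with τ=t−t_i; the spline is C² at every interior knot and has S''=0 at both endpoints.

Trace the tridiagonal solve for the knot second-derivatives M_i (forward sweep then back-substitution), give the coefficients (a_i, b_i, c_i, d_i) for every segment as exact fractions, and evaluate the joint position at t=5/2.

Δ: Δ0=-5, Δ1=1/2, Δ2=5/2
row 1: diag=6, rhs=33; c'=1/3, d'=11/2
row 2: denom=8−2·1/3=22/3; d'=(12−2·11/2)/(22/3)=3/22
back: M2=3/22
back: M1=11/2−1/3·3/22=60/11
M: M0=0, M1=60/11, M2=3/22, M3=0
seg 0: a=4, c=M0/2=0, d=(M1−M0)/(6·1)=10/11, b=Δ0−h0·(2M0+M1)/6=-65/11
seg 1: a=-1, c=M1/2=30/11, d=(M2−M1)/(6·2)=-39/88, b=Δ1−h1·(2M1+M2)/6=-35/11
seg 2: a=0, c=M2/2=3/44, d=(M3−M2)/(6·2)=-1/88, b=Δ2−h2·(2M2+M3)/6=53/22
t_q=5/2 → seg 1, τ=3/2; S=-1+-35/11·τ+30/11·τ²+-39/88·τ³=-797/704

  seg 0: a=4 b=-65/11 c=0 d=10/11
  seg 1: a=-1 b=-35/11 c=30/11 d=-39/88
  seg 2: a=0 b=53/22 c=3/44 d=-1/88
S(5/2) = -797/704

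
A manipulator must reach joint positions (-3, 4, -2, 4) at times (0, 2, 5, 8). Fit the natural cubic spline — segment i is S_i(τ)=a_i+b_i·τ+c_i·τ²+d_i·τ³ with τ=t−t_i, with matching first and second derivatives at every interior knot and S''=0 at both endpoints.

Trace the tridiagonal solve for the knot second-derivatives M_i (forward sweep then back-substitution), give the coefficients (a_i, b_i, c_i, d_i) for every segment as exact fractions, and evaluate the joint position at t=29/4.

  seg 0: a=-3 b=363/74 c=0 d=-13/37
  seg 1: a=4 b=51/74 c=-78/37 d=269/666
  seg 2: a=-2 b=-39/37 c=113/74 d=-113/666
S(29/4) = 6755/4736

Δ: Δ0=7/2, Δ1=-2, Δ2=2
row 1: diag=10, rhs=-33; c'=3/10, d'=-33/10
row 2: denom=12−3·3/10=111/10; d'=(24−3·-33/10)/(111/10)=113/37
back: M2=113/37
back: M1=-33/10−3/10·113/37=-156/37
M: M0=0, M1=-156/37, M2=113/37, M3=0
seg 0: a=-3, c=M0/2=0, d=(M1−M0)/(6·2)=-13/37, b=Δ0−h0·(2M0+M1)/6=363/74
seg 1: a=4, c=M1/2=-78/37, d=(M2−M1)/(6·3)=269/666, b=Δ1−h1·(2M1+M2)/6=51/74
seg 2: a=-2, c=M2/2=113/74, d=(M3−M2)/(6·3)=-113/666, b=Δ2−h2·(2M2+M3)/6=-39/37
t_q=29/4 → seg 2, τ=9/4; S=-2+-39/37·τ+113/74·τ²+-113/666·τ³=6755/4736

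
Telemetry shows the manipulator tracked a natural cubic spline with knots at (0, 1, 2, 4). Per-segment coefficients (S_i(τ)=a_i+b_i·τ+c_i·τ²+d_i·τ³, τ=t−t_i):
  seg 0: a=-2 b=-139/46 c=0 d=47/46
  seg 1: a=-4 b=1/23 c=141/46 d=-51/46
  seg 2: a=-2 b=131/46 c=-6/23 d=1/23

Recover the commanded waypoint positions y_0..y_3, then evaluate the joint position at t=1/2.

y_0 = S_0(0) = a_0 = -2
y_1 = S_1(0) = a_1 = -4
y_2 = S_2(0) = a_2 = -2
y_3 = S_2(2) = 3
t_q=1/2 is in segment 0 (τ=1/2); S_0(τ)=-1245/368

y_0=-2 y_1=-4 y_2=-2 y_3=3
S(1/2) = -1245/368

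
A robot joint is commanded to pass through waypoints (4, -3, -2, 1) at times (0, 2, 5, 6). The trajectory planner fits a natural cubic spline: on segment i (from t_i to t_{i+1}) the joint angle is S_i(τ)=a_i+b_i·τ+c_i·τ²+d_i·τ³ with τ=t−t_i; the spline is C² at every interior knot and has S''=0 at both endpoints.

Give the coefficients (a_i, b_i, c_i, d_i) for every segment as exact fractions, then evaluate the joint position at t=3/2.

  seg 0: a=4 b=-1763/426 c=0 d=34/213
  seg 1: a=-3 b=-947/426 c=68/71 d=-5/142
  seg 2: a=-2 b=548/213 c=91/142 d=-91/426
S(3/2) = -237/142

Δ: Δ0=-7/2, Δ1=1/3, Δ2=3
row 1: diag=10, rhs=23; c'=3/10, d'=23/10
row 2: denom=8−3·3/10=71/10; d'=(16−3·23/10)/(71/10)=91/71
back: M2=91/71
back: M1=23/10−3/10·91/71=136/71
M: M0=0, M1=136/71, M2=91/71, M3=0
seg 0: a=4, c=M0/2=0, d=(M1−M0)/(6·2)=34/213, b=Δ0−h0·(2M0+M1)/6=-1763/426
seg 1: a=-3, c=M1/2=68/71, d=(M2−M1)/(6·3)=-5/142, b=Δ1−h1·(2M1+M2)/6=-947/426
seg 2: a=-2, c=M2/2=91/142, d=(M3−M2)/(6·1)=-91/426, b=Δ2−h2·(2M2+M3)/6=548/213
t_q=3/2 → seg 0, τ=3/2; S=4+-1763/426·τ+0·τ²+34/213·τ³=-237/142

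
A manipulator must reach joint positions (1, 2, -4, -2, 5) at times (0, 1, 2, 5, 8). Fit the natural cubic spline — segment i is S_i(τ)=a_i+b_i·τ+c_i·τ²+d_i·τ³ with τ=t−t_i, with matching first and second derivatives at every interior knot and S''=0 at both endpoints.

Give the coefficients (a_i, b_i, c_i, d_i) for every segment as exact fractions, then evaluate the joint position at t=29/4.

Δ: Δ0=1, Δ1=-6, Δ2=2/3, Δ3=7/3
row 1: diag=4, rhs=-42; c'=1/4, d'=-21/2
row 2: denom=8−1·1/4=31/4; d'=(40−1·-21/2)/(31/4)=202/31
row 3: denom=12−3·12/31=336/31; d'=(10−3·202/31)/(336/31)=-37/42
back: M3=-37/42
back: M2=202/31−12/31·-37/42=48/7
back: M1=-21/2−1/4·48/7=-171/14
M: M0=0, M1=-171/14, M2=48/7, M3=-37/42, M4=0
seg 0: a=1, c=M0/2=0, d=(M1−M0)/(6·1)=-57/28, b=Δ0−h0·(2M0+M1)/6=85/28
seg 1: a=2, c=M1/2=-171/28, d=(M2−M1)/(6·1)=89/28, b=Δ1−h1·(2M1+M2)/6=-43/14
seg 2: a=-4, c=M2/2=24/7, d=(M3−M2)/(6·3)=-325/756, b=Δ2−h2·(2M2+M3)/6=-23/4
seg 3: a=-2, c=M3/2=-37/84, d=(M4−M3)/(6·3)=37/756, b=Δ3−h3·(2M3+M4)/6=45/14
t_q=29/4 → seg 3, τ=9/4; S=-2+45/14·τ+-37/84·τ²+37/756·τ³=6379/1792

  seg 0: a=1 b=85/28 c=0 d=-57/28
  seg 1: a=2 b=-43/14 c=-171/28 d=89/28
  seg 2: a=-4 b=-23/4 c=24/7 d=-325/756
  seg 3: a=-2 b=45/14 c=-37/84 d=37/756
S(29/4) = 6379/1792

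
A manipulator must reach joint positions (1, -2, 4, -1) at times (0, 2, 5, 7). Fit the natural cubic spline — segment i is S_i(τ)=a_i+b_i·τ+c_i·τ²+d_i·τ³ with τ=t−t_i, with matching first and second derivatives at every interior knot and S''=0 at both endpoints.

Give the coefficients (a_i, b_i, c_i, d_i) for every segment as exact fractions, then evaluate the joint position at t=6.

  seg 0: a=1 b=-467/182 c=0 d=97/364
  seg 1: a=-2 b=115/182 c=291/182 d=-8/21
  seg 2: a=4 b=-11/182 c=-333/182 d=111/364
S(6) = 879/364

Δ: Δ0=-3/2, Δ1=2, Δ2=-5/2
row 1: diag=10, rhs=21; c'=3/10, d'=21/10
row 2: denom=10−3·3/10=91/10; d'=(-27−3·21/10)/(91/10)=-333/91
back: M2=-333/91
back: M1=21/10−3/10·-333/91=291/91
M: M0=0, M1=291/91, M2=-333/91, M3=0
seg 0: a=1, c=M0/2=0, d=(M1−M0)/(6·2)=97/364, b=Δ0−h0·(2M0+M1)/6=-467/182
seg 1: a=-2, c=M1/2=291/182, d=(M2−M1)/(6·3)=-8/21, b=Δ1−h1·(2M1+M2)/6=115/182
seg 2: a=4, c=M2/2=-333/182, d=(M3−M2)/(6·2)=111/364, b=Δ2−h2·(2M2+M3)/6=-11/182
t_q=6 → seg 2, τ=1; S=4+-11/182·τ+-333/182·τ²+111/364·τ³=879/364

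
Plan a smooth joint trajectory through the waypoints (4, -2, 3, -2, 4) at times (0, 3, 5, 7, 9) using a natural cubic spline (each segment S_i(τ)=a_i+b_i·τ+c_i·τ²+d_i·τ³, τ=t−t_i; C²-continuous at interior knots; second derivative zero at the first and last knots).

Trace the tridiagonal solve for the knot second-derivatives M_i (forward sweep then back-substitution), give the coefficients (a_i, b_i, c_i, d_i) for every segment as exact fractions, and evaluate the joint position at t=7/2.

  seg 0: a=4 b=-563/142 c=0 d=31/142
  seg 1: a=-2 b=137/71 c=279/142 d=-477/568
  seg 2: a=3 b=-41/142 c=-873/284 d=559/568
  seg 3: a=-2 b=-55/71 c=201/71 d=-67/142
S(7/2) = -2949/4544

Δ: Δ0=-2, Δ1=5/2, Δ2=-5/2, Δ3=3
row 1: diag=10, rhs=27; c'=1/5, d'=27/10
row 2: denom=8−2·1/5=38/5; d'=(-30−2·27/10)/(38/5)=-177/38
row 3: denom=8−2·5/19=142/19; d'=(33−2·-177/38)/(142/19)=402/71
back: M3=402/71
back: M2=-177/38−5/19·402/71=-873/142
back: M1=27/10−1/5·-873/142=279/71
M: M0=0, M1=279/71, M2=-873/142, M3=402/71, M4=0
seg 0: a=4, c=M0/2=0, d=(M1−M0)/(6·3)=31/142, b=Δ0−h0·(2M0+M1)/6=-563/142
seg 1: a=-2, c=M1/2=279/142, d=(M2−M1)/(6·2)=-477/568, b=Δ1−h1·(2M1+M2)/6=137/71
seg 2: a=3, c=M2/2=-873/284, d=(M3−M2)/(6·2)=559/568, b=Δ2−h2·(2M2+M3)/6=-41/142
seg 3: a=-2, c=M3/2=201/71, d=(M4−M3)/(6·2)=-67/142, b=Δ3−h3·(2M3+M4)/6=-55/71
t_q=7/2 → seg 1, τ=1/2; S=-2+137/71·τ+279/142·τ²+-477/568·τ³=-2949/4544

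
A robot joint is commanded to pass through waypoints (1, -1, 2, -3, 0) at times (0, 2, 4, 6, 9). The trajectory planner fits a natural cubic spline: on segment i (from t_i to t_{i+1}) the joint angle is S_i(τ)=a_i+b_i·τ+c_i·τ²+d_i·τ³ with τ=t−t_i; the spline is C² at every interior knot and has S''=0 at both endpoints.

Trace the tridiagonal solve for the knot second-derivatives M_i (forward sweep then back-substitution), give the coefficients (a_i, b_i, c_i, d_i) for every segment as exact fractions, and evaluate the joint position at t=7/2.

  seg 0: a=1 b=-2 c=0 d=1/4
  seg 1: a=-1 b=1 c=3/2 d=-5/8
  seg 2: a=2 b=-1/2 c=-9/4 d=5/8
  seg 3: a=-3 b=-2 c=3/2 d=-1/6
S(7/2) = 113/64

Δ: Δ0=-1, Δ1=3/2, Δ2=-5/2, Δ3=1
row 1: diag=8, rhs=15; c'=1/4, d'=15/8
row 2: denom=8−2·1/4=15/2; d'=(-24−2·15/8)/(15/2)=-37/10
row 3: denom=10−2·4/15=142/15; d'=(21−2·-37/10)/(142/15)=3
back: M3=3
back: M2=-37/10−4/15·3=-9/2
back: M1=15/8−1/4·-9/2=3
M: M0=0, M1=3, M2=-9/2, M3=3, M4=0
seg 0: a=1, c=M0/2=0, d=(M1−M0)/(6·2)=1/4, b=Δ0−h0·(2M0+M1)/6=-2
seg 1: a=-1, c=M1/2=3/2, d=(M2−M1)/(6·2)=-5/8, b=Δ1−h1·(2M1+M2)/6=1
seg 2: a=2, c=M2/2=-9/4, d=(M3−M2)/(6·2)=5/8, b=Δ2−h2·(2M2+M3)/6=-1/2
seg 3: a=-3, c=M3/2=3/2, d=(M4−M3)/(6·3)=-1/6, b=Δ3−h3·(2M3+M4)/6=-2
t_q=7/2 → seg 1, τ=3/2; S=-1+1·τ+3/2·τ²+-5/8·τ³=113/64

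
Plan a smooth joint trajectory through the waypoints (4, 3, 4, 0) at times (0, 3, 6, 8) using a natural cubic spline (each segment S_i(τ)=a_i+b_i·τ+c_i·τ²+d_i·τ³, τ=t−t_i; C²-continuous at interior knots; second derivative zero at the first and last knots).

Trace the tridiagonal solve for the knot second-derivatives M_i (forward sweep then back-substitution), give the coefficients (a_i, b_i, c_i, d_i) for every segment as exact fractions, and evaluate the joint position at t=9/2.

  seg 0: a=4 b=-26/37 c=0 d=41/999
  seg 1: a=3 b=15/37 c=41/111 d=-131/999
  seg 2: a=4 b=-34/37 c=-30/37 d=5/37
S(9/2) = 1183/296

Δ: Δ0=-1/3, Δ1=1/3, Δ2=-2
row 1: diag=12, rhs=4; c'=1/4, d'=1/3
row 2: denom=10−3·1/4=37/4; d'=(-14−3·1/3)/(37/4)=-60/37
back: M2=-60/37
back: M1=1/3−1/4·-60/37=82/111
M: M0=0, M1=82/111, M2=-60/37, M3=0
seg 0: a=4, c=M0/2=0, d=(M1−M0)/(6·3)=41/999, b=Δ0−h0·(2M0+M1)/6=-26/37
seg 1: a=3, c=M1/2=41/111, d=(M2−M1)/(6·3)=-131/999, b=Δ1−h1·(2M1+M2)/6=15/37
seg 2: a=4, c=M2/2=-30/37, d=(M3−M2)/(6·2)=5/37, b=Δ2−h2·(2M2+M3)/6=-34/37
t_q=9/2 → seg 1, τ=3/2; S=3+15/37·τ+41/111·τ²+-131/999·τ³=1183/296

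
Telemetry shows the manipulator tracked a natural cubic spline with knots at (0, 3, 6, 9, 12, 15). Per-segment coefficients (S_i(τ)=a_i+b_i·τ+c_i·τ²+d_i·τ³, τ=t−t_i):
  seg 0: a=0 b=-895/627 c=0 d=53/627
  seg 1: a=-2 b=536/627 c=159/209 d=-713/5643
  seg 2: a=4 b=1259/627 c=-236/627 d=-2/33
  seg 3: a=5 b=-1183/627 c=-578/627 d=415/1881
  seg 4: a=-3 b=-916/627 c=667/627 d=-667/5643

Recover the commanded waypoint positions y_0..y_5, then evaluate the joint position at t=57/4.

y_0 = S_0(0) = a_0 = 0
y_1 = S_1(0) = a_1 = -2
y_2 = S_2(0) = a_2 = 4
y_3 = S_3(0) = a_3 = 5
y_4 = S_4(0) = a_4 = -3
y_5 = S_4(3) = -1
t_q=57/4 is in segment 4 (τ=9/4); S_4(τ)=-30069/13376

y_0=0 y_1=-2 y_2=4 y_3=5 y_4=-3 y_5=-1
S(57/4) = -30069/13376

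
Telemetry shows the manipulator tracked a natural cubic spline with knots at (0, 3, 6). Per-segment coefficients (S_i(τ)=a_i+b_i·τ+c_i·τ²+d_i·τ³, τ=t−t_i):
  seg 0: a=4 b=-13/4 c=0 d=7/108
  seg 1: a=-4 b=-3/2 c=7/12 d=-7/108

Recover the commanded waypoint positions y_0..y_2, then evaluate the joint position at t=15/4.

y_0 = S_0(0) = a_0 = 4
y_1 = S_1(0) = a_1 = -4
y_2 = S_1(3) = -5
t_q=15/4 is in segment 1 (τ=3/4); S_1(τ)=-1235/256

y_0=4 y_1=-4 y_2=-5
S(15/4) = -1235/256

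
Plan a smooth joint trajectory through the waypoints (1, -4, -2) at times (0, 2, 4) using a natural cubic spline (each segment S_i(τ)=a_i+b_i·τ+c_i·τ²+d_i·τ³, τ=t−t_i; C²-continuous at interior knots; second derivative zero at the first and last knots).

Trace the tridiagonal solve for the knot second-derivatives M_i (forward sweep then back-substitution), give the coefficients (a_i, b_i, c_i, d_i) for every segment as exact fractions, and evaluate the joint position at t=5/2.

  seg 0: a=1 b=-27/8 c=0 d=7/32
  seg 1: a=-4 b=-3/4 c=21/16 d=-7/32
S(5/2) = -1043/256

Δ: Δ0=-5/2, Δ1=1
row 1: diag=8, rhs=21; c'=1/4, d'=21/8
back: M1=21/8
M: M0=0, M1=21/8, M2=0
seg 0: a=1, c=M0/2=0, d=(M1−M0)/(6·2)=7/32, b=Δ0−h0·(2M0+M1)/6=-27/8
seg 1: a=-4, c=M1/2=21/16, d=(M2−M1)/(6·2)=-7/32, b=Δ1−h1·(2M1+M2)/6=-3/4
t_q=5/2 → seg 1, τ=1/2; S=-4+-3/4·τ+21/16·τ²+-7/32·τ³=-1043/256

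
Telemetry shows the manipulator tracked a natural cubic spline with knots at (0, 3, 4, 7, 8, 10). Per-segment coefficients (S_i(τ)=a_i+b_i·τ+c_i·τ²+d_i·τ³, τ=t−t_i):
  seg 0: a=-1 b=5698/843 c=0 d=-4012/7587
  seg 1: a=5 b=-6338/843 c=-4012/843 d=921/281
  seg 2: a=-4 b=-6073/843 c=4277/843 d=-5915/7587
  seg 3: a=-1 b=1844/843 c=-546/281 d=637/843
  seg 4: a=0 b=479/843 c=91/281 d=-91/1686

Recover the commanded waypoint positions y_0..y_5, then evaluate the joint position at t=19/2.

y_0=-1 y_1=5 y_2=-4 y_3=-1 y_4=0 y_5=2
S(19/2) = 6289/4496

y_0 = S_0(0) = a_0 = -1
y_1 = S_1(0) = a_1 = 5
y_2 = S_2(0) = a_2 = -4
y_3 = S_3(0) = a_3 = -1
y_4 = S_4(0) = a_4 = 0
y_5 = S_4(2) = 2
t_q=19/2 is in segment 4 (τ=3/2); S_4(τ)=6289/4496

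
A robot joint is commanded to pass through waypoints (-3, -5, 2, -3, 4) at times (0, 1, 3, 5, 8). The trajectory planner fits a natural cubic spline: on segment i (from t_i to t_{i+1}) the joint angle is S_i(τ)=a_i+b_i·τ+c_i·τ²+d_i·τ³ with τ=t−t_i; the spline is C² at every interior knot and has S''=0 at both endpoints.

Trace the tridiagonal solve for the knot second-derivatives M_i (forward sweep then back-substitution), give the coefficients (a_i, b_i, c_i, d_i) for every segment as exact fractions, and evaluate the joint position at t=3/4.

  seg 0: a=-3 b=-521/156 c=0 d=209/156
  seg 1: a=-5 b=53/78 c=209/52 d=-407/312
  seg 2: a=2 b=43/39 c=-99/26 d=313/312
  seg 3: a=-3 b=-163/78 c=115/52 d=-115/468
S(3/4) = -16439/3328

Δ: Δ0=-2, Δ1=7/2, Δ2=-5/2, Δ3=7/3
row 1: diag=6, rhs=33; c'=1/3, d'=11/2
row 2: denom=8−2·1/3=22/3; d'=(-36−2·11/2)/(22/3)=-141/22
row 3: denom=10−2·3/11=104/11; d'=(29−2·-141/22)/(104/11)=115/26
back: M3=115/26
back: M2=-141/22−3/11·115/26=-99/13
back: M1=11/2−1/3·-99/13=209/26
M: M0=0, M1=209/26, M2=-99/13, M3=115/26, M4=0
seg 0: a=-3, c=M0/2=0, d=(M1−M0)/(6·1)=209/156, b=Δ0−h0·(2M0+M1)/6=-521/156
seg 1: a=-5, c=M1/2=209/52, d=(M2−M1)/(6·2)=-407/312, b=Δ1−h1·(2M1+M2)/6=53/78
seg 2: a=2, c=M2/2=-99/26, d=(M3−M2)/(6·2)=313/312, b=Δ2−h2·(2M2+M3)/6=43/39
seg 3: a=-3, c=M3/2=115/52, d=(M4−M3)/(6·3)=-115/468, b=Δ3−h3·(2M3+M4)/6=-163/78
t_q=3/4 → seg 0, τ=3/4; S=-3+-521/156·τ+0·τ²+209/156·τ³=-16439/3328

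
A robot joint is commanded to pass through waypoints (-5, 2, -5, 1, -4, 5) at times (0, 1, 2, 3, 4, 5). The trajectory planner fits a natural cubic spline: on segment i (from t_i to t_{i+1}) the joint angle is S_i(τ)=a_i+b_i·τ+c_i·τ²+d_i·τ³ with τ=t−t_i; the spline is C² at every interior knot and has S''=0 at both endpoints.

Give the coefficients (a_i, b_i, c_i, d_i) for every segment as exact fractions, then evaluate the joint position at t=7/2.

Δ: Δ0=7, Δ1=-7, Δ2=6, Δ3=-5, Δ4=9
row 1: diag=4, rhs=-84; c'=1/4, d'=-21
row 2: denom=4−1·1/4=15/4; d'=(78−1·-21)/(15/4)=132/5
row 3: denom=4−1·4/15=56/15; d'=(-66−1·132/5)/(56/15)=-99/4
row 4: denom=4−1·15/56=209/56; d'=(84−1·-99/4)/(209/56)=6090/209
back: M4=6090/209
back: M3=-99/4−15/56·6090/209=-6804/209
back: M2=132/5−4/15·-6804/209=7332/209
back: M1=-21−1/4·7332/209=-6222/209
M: M0=0, M1=-6222/209, M2=7332/209, M3=-6804/209, M4=6090/209, M5=0
seg 0: a=-5, c=M0/2=0, d=(M1−M0)/(6·1)=-1037/209, b=Δ0−h0·(2M0+M1)/6=2500/209
seg 1: a=2, c=M1/2=-3111/209, d=(M2−M1)/(6·1)=2259/209, b=Δ1−h1·(2M1+M2)/6=-611/209
seg 2: a=-5, c=M2/2=3666/209, d=(M3−M2)/(6·1)=-124/11, b=Δ2−h2·(2M2+M3)/6=-56/209
seg 3: a=1, c=M3/2=-3402/209, d=(M4−M3)/(6·1)=2149/209, b=Δ3−h3·(2M3+M4)/6=208/209
seg 4: a=-4, c=M4/2=3045/209, d=(M5−M4)/(6·1)=-1015/209, b=Δ4−h4·(2M4+M5)/6=-149/209
t_q=7/2 → seg 3, τ=1/2; S=1+208/209·τ+-3402/209·τ²+2149/209·τ³=-2151/1672

  seg 0: a=-5 b=2500/209 c=0 d=-1037/209
  seg 1: a=2 b=-611/209 c=-3111/209 d=2259/209
  seg 2: a=-5 b=-56/209 c=3666/209 d=-124/11
  seg 3: a=1 b=208/209 c=-3402/209 d=2149/209
  seg 4: a=-4 b=-149/209 c=3045/209 d=-1015/209
S(7/2) = -2151/1672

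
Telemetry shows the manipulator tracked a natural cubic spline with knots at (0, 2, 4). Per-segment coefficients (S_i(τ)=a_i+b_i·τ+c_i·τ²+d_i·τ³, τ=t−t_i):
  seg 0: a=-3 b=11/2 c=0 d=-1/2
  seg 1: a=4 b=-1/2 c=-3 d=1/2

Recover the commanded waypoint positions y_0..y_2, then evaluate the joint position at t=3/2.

y_0 = S_0(0) = a_0 = -3
y_1 = S_1(0) = a_1 = 4
y_2 = S_1(2) = -5
t_q=3/2 is in segment 0 (τ=3/2); S_0(τ)=57/16

y_0=-3 y_1=4 y_2=-5
S(3/2) = 57/16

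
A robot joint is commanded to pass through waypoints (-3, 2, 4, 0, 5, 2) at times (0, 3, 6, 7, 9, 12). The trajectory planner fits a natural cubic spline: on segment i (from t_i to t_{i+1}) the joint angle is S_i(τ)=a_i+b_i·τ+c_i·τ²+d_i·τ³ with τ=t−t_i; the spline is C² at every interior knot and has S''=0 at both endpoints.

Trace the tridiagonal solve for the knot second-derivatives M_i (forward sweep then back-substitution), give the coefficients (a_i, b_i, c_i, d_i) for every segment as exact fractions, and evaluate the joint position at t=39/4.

  seg 0: a=-3 b=1039/792 c=0 d=281/7128
  seg 1: a=2 b=941/396 c=281/792 d=-2197/7128
  seg 2: a=4 b=-3023/792 c=-479/198 d=161/72
  seg 3: a=0 b=-257/132 c=3397/792 d=-409/396
  seg 4: a=5 b=1115/396 c=-1511/792 d=1511/7128
S(39/4) = 34513/5632

Δ: Δ0=5/3, Δ1=2/3, Δ2=-4, Δ3=5/2, Δ4=-1
row 1: diag=12, rhs=-6; c'=1/4, d'=-1/2
row 2: denom=8−3·1/4=29/4; d'=(-28−3·-1/2)/(29/4)=-106/29
row 3: denom=6−1·4/29=170/29; d'=(39−1·-106/29)/(170/29)=1237/170
row 4: denom=10−2·29/85=792/85; d'=(-21−2·1237/170)/(792/85)=-1511/396
back: M4=-1511/396
back: M3=1237/170−29/85·-1511/396=3397/396
back: M2=-106/29−4/29·3397/396=-479/99
back: M1=-1/2−1/4·-479/99=281/396
M: M0=0, M1=281/396, M2=-479/99, M3=3397/396, M4=-1511/396, M5=0
seg 0: a=-3, c=M0/2=0, d=(M1−M0)/(6·3)=281/7128, b=Δ0−h0·(2M0+M1)/6=1039/792
seg 1: a=2, c=M1/2=281/792, d=(M2−M1)/(6·3)=-2197/7128, b=Δ1−h1·(2M1+M2)/6=941/396
seg 2: a=4, c=M2/2=-479/198, d=(M3−M2)/(6·1)=161/72, b=Δ2−h2·(2M2+M3)/6=-3023/792
seg 3: a=0, c=M3/2=3397/792, d=(M4−M3)/(6·2)=-409/396, b=Δ3−h3·(2M3+M4)/6=-257/132
seg 4: a=5, c=M4/2=-1511/792, d=(M5−M4)/(6·3)=1511/7128, b=Δ4−h4·(2M4+M5)/6=1115/396
t_q=39/4 → seg 4, τ=3/4; S=5+1115/396·τ+-1511/792·τ²+1511/7128·τ³=34513/5632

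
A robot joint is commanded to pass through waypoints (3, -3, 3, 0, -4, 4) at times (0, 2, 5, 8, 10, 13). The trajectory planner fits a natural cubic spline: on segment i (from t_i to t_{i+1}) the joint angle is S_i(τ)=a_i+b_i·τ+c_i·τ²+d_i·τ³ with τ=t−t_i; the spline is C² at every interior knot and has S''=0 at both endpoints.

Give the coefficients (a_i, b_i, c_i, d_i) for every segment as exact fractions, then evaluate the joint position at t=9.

Δ: Δ0=-3, Δ1=2, Δ2=-1, Δ3=-2, Δ4=8/3
row 1: diag=10, rhs=30; c'=3/10, d'=3
row 2: denom=12−3·3/10=111/10; d'=(-18−3·3)/(111/10)=-90/37
row 3: denom=10−3·10/37=340/37; d'=(-6−3·-90/37)/(340/37)=12/85
row 4: denom=10−2·37/170=813/85; d'=(28−2·12/85)/(813/85)=2356/813
back: M4=2356/813
back: M3=12/85−37/170·2356/813=-398/813
back: M2=-90/37−10/37·-398/813=-1870/813
back: M1=3−3/10·-1870/813=1000/271
M: M0=0, M1=1000/271, M2=-1870/813, M3=-398/813, M4=2356/813, M5=0
seg 0: a=3, c=M0/2=0, d=(M1−M0)/(6·2)=250/813, b=Δ0−h0·(2M0+M1)/6=-3439/813
seg 1: a=-3, c=M1/2=500/271, d=(M2−M1)/(6·3)=-2435/7317, b=Δ1−h1·(2M1+M2)/6=-439/813
seg 2: a=3, c=M2/2=-935/813, d=(M3−M2)/(6·3)=736/7317, b=Δ2−h2·(2M2+M3)/6=1256/813
seg 3: a=0, c=M3/2=-199/813, d=(M4−M3)/(6·2)=153/542, b=Δ3−h3·(2M3+M4)/6=-2146/813
seg 4: a=-4, c=M4/2=1178/813, d=(M5−M4)/(6·3)=-1178/7317, b=Δ4−h4·(2M4+M5)/6=-188/813
t_q=9 → seg 3, τ=1; S=0+-2146/813·τ+-199/813·τ²+153/542·τ³=-4231/1626

  seg 0: a=3 b=-3439/813 c=0 d=250/813
  seg 1: a=-3 b=-439/813 c=500/271 d=-2435/7317
  seg 2: a=3 b=1256/813 c=-935/813 d=736/7317
  seg 3: a=0 b=-2146/813 c=-199/813 d=153/542
  seg 4: a=-4 b=-188/813 c=1178/813 d=-1178/7317
S(9) = -4231/1626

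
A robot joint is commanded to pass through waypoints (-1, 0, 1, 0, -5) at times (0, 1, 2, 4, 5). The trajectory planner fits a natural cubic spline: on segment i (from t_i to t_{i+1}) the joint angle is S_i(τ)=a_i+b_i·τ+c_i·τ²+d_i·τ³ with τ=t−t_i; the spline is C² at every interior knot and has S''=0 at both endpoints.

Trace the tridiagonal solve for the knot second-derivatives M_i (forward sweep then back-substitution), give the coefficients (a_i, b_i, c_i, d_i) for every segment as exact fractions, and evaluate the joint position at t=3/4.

  seg 0: a=-1 b=1 c=0 d=0
  seg 1: a=0 b=1 c=0 d=0
  seg 2: a=1 b=1 c=0 d=-3/8
  seg 3: a=0 b=-7/2 c=-9/4 d=3/4
S(3/4) = -1/4

Δ: Δ0=1, Δ1=1, Δ2=-1/2, Δ3=-5
row 1: diag=4, rhs=0; c'=1/4, d'=0
row 2: denom=6−1·1/4=23/4; d'=(-9−1·0)/(23/4)=-36/23
row 3: denom=6−2·8/23=122/23; d'=(-27−2·-36/23)/(122/23)=-9/2
back: M3=-9/2
back: M2=-36/23−8/23·-9/2=0
back: M1=0−1/4·0=0
M: M0=0, M1=0, M2=0, M3=-9/2, M4=0
seg 0: a=-1, c=M0/2=0, d=(M1−M0)/(6·1)=0, b=Δ0−h0·(2M0+M1)/6=1
seg 1: a=0, c=M1/2=0, d=(M2−M1)/(6·1)=0, b=Δ1−h1·(2M1+M2)/6=1
seg 2: a=1, c=M2/2=0, d=(M3−M2)/(6·2)=-3/8, b=Δ2−h2·(2M2+M3)/6=1
seg 3: a=0, c=M3/2=-9/4, d=(M4−M3)/(6·1)=3/4, b=Δ3−h3·(2M3+M4)/6=-7/2
t_q=3/4 → seg 0, τ=3/4; S=-1+1·τ+0·τ²+0·τ³=-1/4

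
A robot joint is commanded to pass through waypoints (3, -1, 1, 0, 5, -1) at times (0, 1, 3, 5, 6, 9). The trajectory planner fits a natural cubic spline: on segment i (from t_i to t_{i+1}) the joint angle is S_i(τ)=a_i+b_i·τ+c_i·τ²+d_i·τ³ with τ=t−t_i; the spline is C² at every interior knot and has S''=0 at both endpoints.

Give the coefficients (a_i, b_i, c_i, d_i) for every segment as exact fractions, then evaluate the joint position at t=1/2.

Δ: Δ0=-4, Δ1=1, Δ2=-1/2, Δ3=5, Δ4=-2
row 1: diag=6, rhs=30; c'=1/3, d'=5
row 2: denom=8−2·1/3=22/3; d'=(-9−2·5)/(22/3)=-57/22
row 3: denom=6−2·3/11=60/11; d'=(33−2·-57/22)/(60/11)=7
row 4: denom=8−1·11/60=469/60; d'=(-42−1·7)/(469/60)=-420/67
back: M4=-420/67
back: M3=7−11/60·-420/67=546/67
back: M2=-57/22−3/11·546/67=-645/134
back: M1=5−1/3·-645/134=885/134
M: M0=0, M1=885/134, M2=-645/134, M3=546/67, M4=-420/67, M5=0
seg 0: a=3, c=M0/2=0, d=(M1−M0)/(6·1)=295/268, b=Δ0−h0·(2M0+M1)/6=-1367/268
seg 1: a=-1, c=M1/2=885/268, d=(M2−M1)/(6·2)=-255/268, b=Δ1−h1·(2M1+M2)/6=-241/134
seg 2: a=1, c=M2/2=-645/268, d=(M3−M2)/(6·2)=579/536, b=Δ2−h2·(2M2+M3)/6=-1/134
seg 3: a=0, c=M3/2=273/67, d=(M4−M3)/(6·1)=-161/67, b=Δ3−h3·(2M3+M4)/6=223/67
seg 4: a=5, c=M4/2=-210/67, d=(M5−M4)/(6·3)=70/201, b=Δ4−h4·(2M4+M5)/6=286/67
t_q=1/2 → seg 0, τ=1/2; S=3+-1367/268·τ+0·τ²+295/268·τ³=1259/2144

  seg 0: a=3 b=-1367/268 c=0 d=295/268
  seg 1: a=-1 b=-241/134 c=885/268 d=-255/268
  seg 2: a=1 b=-1/134 c=-645/268 d=579/536
  seg 3: a=0 b=223/67 c=273/67 d=-161/67
  seg 4: a=5 b=286/67 c=-210/67 d=70/201
S(1/2) = 1259/2144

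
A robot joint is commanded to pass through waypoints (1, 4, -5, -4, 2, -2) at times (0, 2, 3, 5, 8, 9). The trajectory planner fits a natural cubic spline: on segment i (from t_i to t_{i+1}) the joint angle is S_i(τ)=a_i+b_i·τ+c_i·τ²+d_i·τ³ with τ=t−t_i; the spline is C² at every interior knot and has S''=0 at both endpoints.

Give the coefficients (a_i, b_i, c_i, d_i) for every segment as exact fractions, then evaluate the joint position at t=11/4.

  seg 0: a=1 b=25885/4586 c=0 d=-9503/9172
  seg 1: a=4 b=-31133/4586 c=-28509/4586 d=9184/2293
  seg 2: a=-5 b=-33047/4586 c=26595/4586 d=-8925/9172
  seg 3: a=-4 b=19783/4586 c=-90/2293 d=-1119/4586
  seg 4: a=2 b=-5755/2293 c=-10251/4586 d=3417/4586
S(11/4) = -212689/73376

Δ: Δ0=3/2, Δ1=-9, Δ2=1/2, Δ3=2, Δ4=-4
row 1: diag=6, rhs=-63; c'=1/6, d'=-21/2
row 2: denom=6−1·1/6=35/6; d'=(57−1·-21/2)/(35/6)=81/7
row 3: denom=10−2·12/35=326/35; d'=(9−2·81/7)/(326/35)=-495/326
row 4: denom=8−3·105/326=2293/326; d'=(-36−3·-495/326)/(2293/326)=-10251/2293
back: M4=-10251/2293
back: M3=-495/326−105/326·-10251/2293=-180/2293
back: M2=81/7−12/35·-180/2293=26595/2293
back: M1=-21/2−1/6·26595/2293=-28509/2293
M: M0=0, M1=-28509/2293, M2=26595/2293, M3=-180/2293, M4=-10251/2293, M5=0
seg 0: a=1, c=M0/2=0, d=(M1−M0)/(6·2)=-9503/9172, b=Δ0−h0·(2M0+M1)/6=25885/4586
seg 1: a=4, c=M1/2=-28509/4586, d=(M2−M1)/(6·1)=9184/2293, b=Δ1−h1·(2M1+M2)/6=-31133/4586
seg 2: a=-5, c=M2/2=26595/4586, d=(M3−M2)/(6·2)=-8925/9172, b=Δ2−h2·(2M2+M3)/6=-33047/4586
seg 3: a=-4, c=M3/2=-90/2293, d=(M4−M3)/(6·3)=-1119/4586, b=Δ3−h3·(2M3+M4)/6=19783/4586
seg 4: a=2, c=M4/2=-10251/4586, d=(M5−M4)/(6·1)=3417/4586, b=Δ4−h4·(2M4+M5)/6=-5755/2293
t_q=11/4 → seg 1, τ=3/4; S=4+-31133/4586·τ+-28509/4586·τ²+9184/2293·τ³=-212689/73376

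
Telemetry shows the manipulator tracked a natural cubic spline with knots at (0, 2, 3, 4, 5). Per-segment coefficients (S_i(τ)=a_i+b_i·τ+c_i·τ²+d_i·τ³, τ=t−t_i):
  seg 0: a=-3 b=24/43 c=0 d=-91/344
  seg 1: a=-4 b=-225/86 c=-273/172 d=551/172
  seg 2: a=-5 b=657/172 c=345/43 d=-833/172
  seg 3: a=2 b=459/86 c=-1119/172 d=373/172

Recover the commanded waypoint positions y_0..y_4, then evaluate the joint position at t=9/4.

y_0=-3 y_1=-4 y_2=-5 y_3=2 y_4=3
S(9/4) = -51773/11008

y_0 = S_0(0) = a_0 = -3
y_1 = S_1(0) = a_1 = -4
y_2 = S_2(0) = a_2 = -5
y_3 = S_3(0) = a_3 = 2
y_4 = S_3(1) = 3
t_q=9/4 is in segment 1 (τ=1/4); S_1(τ)=-51773/11008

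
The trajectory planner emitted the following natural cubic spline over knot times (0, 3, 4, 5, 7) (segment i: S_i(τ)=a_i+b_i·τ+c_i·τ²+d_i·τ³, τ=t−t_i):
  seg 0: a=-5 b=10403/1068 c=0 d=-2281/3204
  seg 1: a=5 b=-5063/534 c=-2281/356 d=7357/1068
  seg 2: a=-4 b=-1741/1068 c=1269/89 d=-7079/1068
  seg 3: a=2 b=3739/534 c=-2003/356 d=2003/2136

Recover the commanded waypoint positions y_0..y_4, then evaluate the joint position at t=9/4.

y_0 = S_0(0) = a_0 = -5
y_1 = S_1(0) = a_1 = 5
y_2 = S_2(0) = a_2 = -4
y_3 = S_3(0) = a_3 = 2
y_4 = S_3(2) = 1
t_q=9/4 is in segment 0 (τ=9/4); S_0(τ)=200663/22784

y_0=-5 y_1=5 y_2=-4 y_3=2 y_4=1
S(9/4) = 200663/22784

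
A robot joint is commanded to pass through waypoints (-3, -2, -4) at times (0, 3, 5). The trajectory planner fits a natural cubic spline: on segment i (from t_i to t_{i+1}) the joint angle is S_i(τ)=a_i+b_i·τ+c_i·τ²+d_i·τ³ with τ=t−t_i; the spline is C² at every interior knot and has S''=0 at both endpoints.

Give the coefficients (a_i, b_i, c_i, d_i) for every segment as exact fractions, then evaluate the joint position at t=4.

  seg 0: a=-3 b=11/15 c=0 d=-2/45
  seg 1: a=-2 b=-7/15 c=-2/5 d=1/15
S(4) = -14/5

Δ: Δ0=1/3, Δ1=-1
row 1: diag=10, rhs=-8; c'=1/5, d'=-4/5
back: M1=-4/5
M: M0=0, M1=-4/5, M2=0
seg 0: a=-3, c=M0/2=0, d=(M1−M0)/(6·3)=-2/45, b=Δ0−h0·(2M0+M1)/6=11/15
seg 1: a=-2, c=M1/2=-2/5, d=(M2−M1)/(6·2)=1/15, b=Δ1−h1·(2M1+M2)/6=-7/15
t_q=4 → seg 1, τ=1; S=-2+-7/15·τ+-2/5·τ²+1/15·τ³=-14/5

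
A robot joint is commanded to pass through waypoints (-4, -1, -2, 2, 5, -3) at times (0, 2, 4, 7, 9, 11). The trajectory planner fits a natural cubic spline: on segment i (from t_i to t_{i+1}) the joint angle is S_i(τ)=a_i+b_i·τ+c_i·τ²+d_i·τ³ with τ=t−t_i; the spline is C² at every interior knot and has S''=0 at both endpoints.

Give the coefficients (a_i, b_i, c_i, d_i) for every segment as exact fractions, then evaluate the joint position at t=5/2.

Δ: Δ0=3/2, Δ1=-1/2, Δ2=4/3, Δ3=3/2, Δ4=-4
row 1: diag=8, rhs=-12; c'=1/4, d'=-3/2
row 2: denom=10−2·1/4=19/2; d'=(11−2·-3/2)/(19/2)=28/19
row 3: denom=10−3·6/19=172/19; d'=(1−3·28/19)/(172/19)=-65/172
row 4: denom=8−2·19/86=325/43; d'=(-33−2·-65/172)/(325/43)=-2773/650
back: M4=-2773/650
back: M3=-65/172−19/86·-2773/650=367/650
back: M2=28/19−6/19·367/650=421/325
back: M1=-3/2−1/4·421/325=-2371/1300
M: M0=0, M1=-2371/1300, M2=421/325, M3=367/650, M4=-2773/650, M5=0
seg 0: a=-4, c=M0/2=0, d=(M1−M0)/(6·2)=-2371/15600, b=Δ0−h0·(2M0+M1)/6=8221/3900
seg 1: a=-1, c=M1/2=-2371/2600, d=(M2−M1)/(6·2)=811/3120, b=Δ1−h1·(2M1+M2)/6=277/975
seg 2: a=-2, c=M2/2=421/650, d=(M3−M2)/(6·3)=-19/468, b=Δ2−h2·(2M2+M3)/6=-953/3900
seg 3: a=2, c=M3/2=367/1300, d=(M4−M3)/(6·2)=-157/390, b=Δ3−h3·(2M3+M4)/6=2482/975
seg 4: a=5, c=M4/2=-2773/1300, d=(M5−M4)/(6·2)=2773/7800, b=Δ4−h4·(2M4+M5)/6=-1127/975
t_q=5/2 → seg 1, τ=1/2; S=-1+277/975·τ+-2371/2600·τ²+811/3120·τ³=-3371/3200

  seg 0: a=-4 b=8221/3900 c=0 d=-2371/15600
  seg 1: a=-1 b=277/975 c=-2371/2600 d=811/3120
  seg 2: a=-2 b=-953/3900 c=421/650 d=-19/468
  seg 3: a=2 b=2482/975 c=367/1300 d=-157/390
  seg 4: a=5 b=-1127/975 c=-2773/1300 d=2773/7800
S(5/2) = -3371/3200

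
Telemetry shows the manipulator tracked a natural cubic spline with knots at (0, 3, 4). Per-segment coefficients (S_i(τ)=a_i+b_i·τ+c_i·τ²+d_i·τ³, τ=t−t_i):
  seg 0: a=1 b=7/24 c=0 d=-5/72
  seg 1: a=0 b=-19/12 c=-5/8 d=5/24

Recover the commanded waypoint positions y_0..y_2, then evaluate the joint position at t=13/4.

y_0 = S_0(0) = a_0 = 1
y_1 = S_1(0) = a_1 = 0
y_2 = S_1(1) = -2
t_q=13/4 is in segment 1 (τ=1/4); S_1(τ)=-221/512

y_0=1 y_1=0 y_2=-2
S(13/4) = -221/512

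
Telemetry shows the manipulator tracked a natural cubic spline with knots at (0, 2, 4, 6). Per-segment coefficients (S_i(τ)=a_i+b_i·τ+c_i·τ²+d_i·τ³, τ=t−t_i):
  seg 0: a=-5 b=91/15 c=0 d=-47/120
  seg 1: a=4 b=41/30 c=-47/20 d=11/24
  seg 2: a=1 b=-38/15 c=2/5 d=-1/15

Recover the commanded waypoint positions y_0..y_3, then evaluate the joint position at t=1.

y_0=-5 y_1=4 y_2=1 y_3=-3
S(1) = 27/40

y_0 = S_0(0) = a_0 = -5
y_1 = S_1(0) = a_1 = 4
y_2 = S_2(0) = a_2 = 1
y_3 = S_2(2) = -3
t_q=1 is in segment 0 (τ=1); S_0(τ)=27/40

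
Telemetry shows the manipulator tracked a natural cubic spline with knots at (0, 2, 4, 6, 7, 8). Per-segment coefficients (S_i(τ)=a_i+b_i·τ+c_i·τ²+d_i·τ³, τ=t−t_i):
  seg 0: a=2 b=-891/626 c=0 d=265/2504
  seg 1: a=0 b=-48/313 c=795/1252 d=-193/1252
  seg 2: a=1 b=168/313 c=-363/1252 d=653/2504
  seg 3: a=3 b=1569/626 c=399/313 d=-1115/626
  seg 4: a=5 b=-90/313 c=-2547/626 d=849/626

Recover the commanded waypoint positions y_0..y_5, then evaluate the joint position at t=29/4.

y_0 = S_0(0) = a_0 = 2
y_1 = S_1(0) = a_1 = 0
y_2 = S_2(0) = a_2 = 1
y_3 = S_3(0) = a_3 = 3
y_4 = S_4(0) = a_4 = 5
y_5 = S_4(1) = 2
t_q=29/4 is in segment 4 (τ=1/4); S_4(τ)=188101/40064

y_0=2 y_1=0 y_2=1 y_3=3 y_4=5 y_5=2
S(29/4) = 188101/40064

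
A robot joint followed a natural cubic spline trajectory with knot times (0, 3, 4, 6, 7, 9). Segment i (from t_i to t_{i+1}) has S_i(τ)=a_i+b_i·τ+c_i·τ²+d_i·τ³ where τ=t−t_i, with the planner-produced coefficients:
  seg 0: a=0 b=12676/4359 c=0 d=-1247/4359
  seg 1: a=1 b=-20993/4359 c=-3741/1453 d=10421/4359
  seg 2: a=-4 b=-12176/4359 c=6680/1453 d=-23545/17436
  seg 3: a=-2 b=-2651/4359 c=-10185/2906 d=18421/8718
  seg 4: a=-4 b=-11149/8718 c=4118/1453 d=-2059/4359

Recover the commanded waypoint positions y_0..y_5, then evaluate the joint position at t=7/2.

y_0 = S_0(0) = a_0 = 0
y_1 = S_1(0) = a_1 = 1
y_2 = S_2(0) = a_2 = -4
y_3 = S_3(0) = a_3 = -2
y_4 = S_4(0) = a_4 = -4
y_5 = S_4(2) = 1
t_q=7/2 is in segment 1 (τ=1/2); S_1(τ)=-20375/11624

y_0=0 y_1=1 y_2=-4 y_3=-2 y_4=-4 y_5=1
S(7/2) = -20375/11624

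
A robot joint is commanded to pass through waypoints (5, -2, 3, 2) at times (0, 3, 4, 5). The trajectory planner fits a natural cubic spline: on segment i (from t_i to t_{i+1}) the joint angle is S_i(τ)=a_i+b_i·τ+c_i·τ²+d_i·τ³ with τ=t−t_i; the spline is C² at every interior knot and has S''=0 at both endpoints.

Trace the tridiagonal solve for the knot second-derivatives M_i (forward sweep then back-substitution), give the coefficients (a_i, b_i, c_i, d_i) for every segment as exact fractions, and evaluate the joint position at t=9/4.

Δ: Δ0=-7/3, Δ1=5, Δ2=-1
row 1: diag=8, rhs=44; c'=1/8, d'=11/2
row 2: denom=4−1·1/8=31/8; d'=(-36−1·11/2)/(31/8)=-332/31
back: M2=-332/31
back: M1=11/2−1/8·-332/31=212/31
M: M0=0, M1=212/31, M2=-332/31, M3=0
seg 0: a=5, c=M0/2=0, d=(M1−M0)/(6·3)=106/279, b=Δ0−h0·(2M0+M1)/6=-535/93
seg 1: a=-2, c=M1/2=106/31, d=(M2−M1)/(6·1)=-272/93, b=Δ1−h1·(2M1+M2)/6=419/93
seg 2: a=3, c=M2/2=-166/31, d=(M3−M2)/(6·1)=166/93, b=Δ2−h2·(2M2+M3)/6=239/93
t_q=9/4 → seg 0, τ=9/4; S=5+-535/93·τ+0·τ²+106/279·τ³=-3587/992

  seg 0: a=5 b=-535/93 c=0 d=106/279
  seg 1: a=-2 b=419/93 c=106/31 d=-272/93
  seg 2: a=3 b=239/93 c=-166/31 d=166/93
S(9/4) = -3587/992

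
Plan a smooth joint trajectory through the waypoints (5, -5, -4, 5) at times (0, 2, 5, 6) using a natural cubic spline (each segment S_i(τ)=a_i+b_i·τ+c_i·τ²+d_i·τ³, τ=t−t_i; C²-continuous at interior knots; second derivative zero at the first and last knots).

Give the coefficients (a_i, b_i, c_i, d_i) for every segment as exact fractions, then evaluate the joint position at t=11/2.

Δ: Δ0=-5, Δ1=1/3, Δ2=9
row 1: diag=10, rhs=32; c'=3/10, d'=16/5
row 2: denom=8−3·3/10=71/10; d'=(52−3·16/5)/(71/10)=424/71
back: M2=424/71
back: M1=16/5−3/10·424/71=100/71
M: M0=0, M1=100/71, M2=424/71, M3=0
seg 0: a=5, c=M0/2=0, d=(M1−M0)/(6·2)=25/213, b=Δ0−h0·(2M0+M1)/6=-1165/213
seg 1: a=-5, c=M1/2=50/71, d=(M2−M1)/(6·3)=18/71, b=Δ1−h1·(2M1+M2)/6=-865/213
seg 2: a=-4, c=M2/2=212/71, d=(M3−M2)/(6·1)=-212/213, b=Δ2−h2·(2M2+M3)/6=1493/213
t_q=11/2 → seg 2, τ=1/2; S=-4+1493/213·τ+212/71·τ²+-212/213·τ³=9/71

  seg 0: a=5 b=-1165/213 c=0 d=25/213
  seg 1: a=-5 b=-865/213 c=50/71 d=18/71
  seg 2: a=-4 b=1493/213 c=212/71 d=-212/213
S(11/2) = 9/71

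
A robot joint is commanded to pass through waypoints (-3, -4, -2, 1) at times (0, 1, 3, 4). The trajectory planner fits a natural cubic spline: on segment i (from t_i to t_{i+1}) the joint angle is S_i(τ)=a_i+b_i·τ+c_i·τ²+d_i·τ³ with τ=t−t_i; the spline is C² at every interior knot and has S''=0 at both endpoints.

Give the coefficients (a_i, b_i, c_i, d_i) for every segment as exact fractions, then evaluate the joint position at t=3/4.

  seg 0: a=-3 b=-5/4 c=0 d=1/4
  seg 1: a=-4 b=-1/2 c=3/4 d=0
  seg 2: a=-2 b=5/2 c=3/4 d=-1/4
S(3/4) = -981/256

Δ: Δ0=-1, Δ1=1, Δ2=3
row 1: diag=6, rhs=12; c'=1/3, d'=2
row 2: denom=6−2·1/3=16/3; d'=(12−2·2)/(16/3)=3/2
back: M2=3/2
back: M1=2−1/3·3/2=3/2
M: M0=0, M1=3/2, M2=3/2, M3=0
seg 0: a=-3, c=M0/2=0, d=(M1−M0)/(6·1)=1/4, b=Δ0−h0·(2M0+M1)/6=-5/4
seg 1: a=-4, c=M1/2=3/4, d=(M2−M1)/(6·2)=0, b=Δ1−h1·(2M1+M2)/6=-1/2
seg 2: a=-2, c=M2/2=3/4, d=(M3−M2)/(6·1)=-1/4, b=Δ2−h2·(2M2+M3)/6=5/2
t_q=3/4 → seg 0, τ=3/4; S=-3+-5/4·τ+0·τ²+1/4·τ³=-981/256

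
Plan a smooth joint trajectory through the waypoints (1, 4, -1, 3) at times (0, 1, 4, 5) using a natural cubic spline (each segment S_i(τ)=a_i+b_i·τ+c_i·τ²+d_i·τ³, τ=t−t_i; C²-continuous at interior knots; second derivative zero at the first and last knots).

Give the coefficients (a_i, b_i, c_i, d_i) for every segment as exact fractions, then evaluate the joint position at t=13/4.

Δ: Δ0=3, Δ1=-5/3, Δ2=4
row 1: diag=8, rhs=-28; c'=3/8, d'=-7/2
row 2: denom=8−3·3/8=55/8; d'=(34−3·-7/2)/(55/8)=356/55
back: M2=356/55
back: M1=-7/2−3/8·356/55=-326/55
M: M0=0, M1=-326/55, M2=356/55, M3=0
seg 0: a=1, c=M0/2=0, d=(M1−M0)/(6·1)=-163/165, b=Δ0−h0·(2M0+M1)/6=658/165
seg 1: a=4, c=M1/2=-163/55, d=(M2−M1)/(6·3)=31/45, b=Δ1−h1·(2M1+M2)/6=169/165
seg 2: a=-1, c=M2/2=178/55, d=(M3−M2)/(6·1)=-178/165, b=Δ2−h2·(2M2+M3)/6=304/165
t_q=13/4 → seg 1, τ=9/4; S=4+169/165·τ+-163/55·τ²+31/45·τ³=-2999/3520

  seg 0: a=1 b=658/165 c=0 d=-163/165
  seg 1: a=4 b=169/165 c=-163/55 d=31/45
  seg 2: a=-1 b=304/165 c=178/55 d=-178/165
S(13/4) = -2999/3520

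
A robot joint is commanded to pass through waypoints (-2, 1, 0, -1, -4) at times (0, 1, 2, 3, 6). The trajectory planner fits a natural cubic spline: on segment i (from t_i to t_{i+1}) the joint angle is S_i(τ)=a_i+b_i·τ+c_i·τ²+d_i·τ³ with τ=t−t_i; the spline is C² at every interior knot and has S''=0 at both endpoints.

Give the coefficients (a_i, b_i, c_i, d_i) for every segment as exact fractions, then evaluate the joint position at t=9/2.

  seg 0: a=-2 b=118/29 c=0 d=-31/29
  seg 1: a=1 b=25/29 c=-93/29 d=39/29
  seg 2: a=0 b=-44/29 c=24/29 d=-9/29
  seg 3: a=-1 b=-23/29 c=-3/29 d=1/87
S(9/2) = -553/232

Δ: Δ0=3, Δ1=-1, Δ2=-1, Δ3=-1
row 1: diag=4, rhs=-24; c'=1/4, d'=-6
row 2: denom=4−1·1/4=15/4; d'=(0−1·-6)/(15/4)=8/5
row 3: denom=8−1·4/15=116/15; d'=(0−1·8/5)/(116/15)=-6/29
back: M3=-6/29
back: M2=8/5−4/15·-6/29=48/29
back: M1=-6−1/4·48/29=-186/29
M: M0=0, M1=-186/29, M2=48/29, M3=-6/29, M4=0
seg 0: a=-2, c=M0/2=0, d=(M1−M0)/(6·1)=-31/29, b=Δ0−h0·(2M0+M1)/6=118/29
seg 1: a=1, c=M1/2=-93/29, d=(M2−M1)/(6·1)=39/29, b=Δ1−h1·(2M1+M2)/6=25/29
seg 2: a=0, c=M2/2=24/29, d=(M3−M2)/(6·1)=-9/29, b=Δ2−h2·(2M2+M3)/6=-44/29
seg 3: a=-1, c=M3/2=-3/29, d=(M4−M3)/(6·3)=1/87, b=Δ3−h3·(2M3+M4)/6=-23/29
t_q=9/2 → seg 3, τ=3/2; S=-1+-23/29·τ+-3/29·τ²+1/87·τ³=-553/232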